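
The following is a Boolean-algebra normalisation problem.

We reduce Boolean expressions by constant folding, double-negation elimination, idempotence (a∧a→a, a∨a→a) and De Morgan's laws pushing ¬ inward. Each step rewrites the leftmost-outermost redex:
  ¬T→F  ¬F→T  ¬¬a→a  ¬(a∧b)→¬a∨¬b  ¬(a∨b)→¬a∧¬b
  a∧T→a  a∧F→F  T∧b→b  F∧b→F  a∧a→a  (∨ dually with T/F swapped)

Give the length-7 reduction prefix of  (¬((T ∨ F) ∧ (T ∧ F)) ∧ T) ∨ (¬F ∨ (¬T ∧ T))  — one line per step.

  start: (¬((T ∨ F) ∧ (T ∧ F)) ∧ T) ∨ (¬F ∨ (¬T ∧ T))
  [1] ¬((T ∨ F) ∧ (T ∧ F)) ∨ (¬F ∨ (¬T ∧ T))
  [2] (¬(T ∨ F) ∨ ¬(T ∧ F)) ∨ (¬F ∨ (¬T ∧ T))
  [3] ((¬T ∧ ¬F) ∨ ¬(T ∧ F)) ∨ (¬F ∨ (¬T ∧ T))
  [4] ((F ∧ ¬F) ∨ ¬(T ∧ F)) ∨ (¬F ∨ (¬T ∧ T))
  [5] (F ∨ ¬(T ∧ F)) ∨ (¬F ∨ (¬T ∧ T))
  [6] ¬(T ∧ F) ∨ (¬F ∨ (¬T ∧ T))
  [7] (¬T ∨ ¬F) ∨ (¬F ∨ (¬T ∧ T))

Answer: after 7 steps: (¬T ∨ ¬F) ∨ (¬F ∨ (¬T ∧ T))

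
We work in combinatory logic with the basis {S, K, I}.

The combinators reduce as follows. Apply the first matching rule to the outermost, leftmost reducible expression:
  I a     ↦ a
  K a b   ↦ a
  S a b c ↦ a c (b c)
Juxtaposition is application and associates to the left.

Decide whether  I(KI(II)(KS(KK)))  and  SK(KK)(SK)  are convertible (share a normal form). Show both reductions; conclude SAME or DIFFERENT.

Term A:
  start: I(KI(II)(KS(KK)))
  [1] KI(II)(KS(KK))
  [2] I(KS(KK))
  [3] KS(KK)
  [4] S

Term B:
  start: SK(KK)(SK)
  [1] K(SK)(KK(SK))
  [2] SK

Answer: DIFFERENT — A ⇓ S, B ⇓ SK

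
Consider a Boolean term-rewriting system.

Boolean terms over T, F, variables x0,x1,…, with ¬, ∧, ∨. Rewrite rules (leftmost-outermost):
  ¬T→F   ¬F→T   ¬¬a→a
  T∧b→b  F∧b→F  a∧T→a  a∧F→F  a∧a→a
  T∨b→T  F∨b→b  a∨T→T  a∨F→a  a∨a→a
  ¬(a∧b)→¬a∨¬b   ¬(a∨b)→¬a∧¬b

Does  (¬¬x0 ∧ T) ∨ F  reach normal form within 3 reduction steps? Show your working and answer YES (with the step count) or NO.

  start: (¬¬x0 ∧ T) ∨ F
  step 1: ¬¬x0 ∧ T
  step 2: ¬¬x0
  step 3: x0

Answer: YES — reaches normal form x0 in 3 ≤ 3 steps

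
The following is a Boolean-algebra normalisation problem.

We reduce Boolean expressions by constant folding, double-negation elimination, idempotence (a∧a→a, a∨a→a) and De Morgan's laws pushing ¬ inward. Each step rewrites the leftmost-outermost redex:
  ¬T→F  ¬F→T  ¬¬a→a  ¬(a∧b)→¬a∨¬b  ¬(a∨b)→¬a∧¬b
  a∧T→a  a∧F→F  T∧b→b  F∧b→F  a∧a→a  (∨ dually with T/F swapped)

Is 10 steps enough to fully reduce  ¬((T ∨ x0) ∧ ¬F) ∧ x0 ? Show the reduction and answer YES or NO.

  start: ¬((T ∨ x0) ∧ ¬F) ∧ x0
  [1] (¬(T ∨ x0) ∨ ¬¬F) ∧ x0
  [2] ((¬T ∧ ¬x0) ∨ ¬¬F) ∧ x0
  [3] ((F ∧ ¬x0) ∨ ¬¬F) ∧ x0
  [4] (F ∨ ¬¬F) ∧ x0
  [5] ¬¬F ∧ x0
  [6] F ∧ x0
  [7] F

Answer: YES — reaches normal form F in 7 ≤ 10 steps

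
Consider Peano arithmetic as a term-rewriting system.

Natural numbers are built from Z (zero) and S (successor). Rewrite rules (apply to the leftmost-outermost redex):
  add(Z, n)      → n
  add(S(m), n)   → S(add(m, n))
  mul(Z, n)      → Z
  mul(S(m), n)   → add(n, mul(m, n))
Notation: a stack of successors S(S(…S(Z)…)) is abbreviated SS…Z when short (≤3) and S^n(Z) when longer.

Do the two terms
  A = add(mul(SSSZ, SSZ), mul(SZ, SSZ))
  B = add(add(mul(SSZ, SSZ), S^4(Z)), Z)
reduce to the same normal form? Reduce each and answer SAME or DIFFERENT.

Answer: SAME — A ⇓ S^8(Z), B ⇓ S^8(Z)

Reduction:
Term A:
  start: add(mul(SSSZ, SSZ), mul(SZ, SSZ))
  step 1: add(add(SSZ, mul(SSZ, SSZ)), mul(SZ, SSZ))
  step 2: add(S(add(SZ, mul(SSZ, SSZ))), mul(SZ, SSZ))
  step 3: S(add(add(SZ, mul(SSZ, SSZ)), mul(SZ, SSZ)))
  step 4: S(add(S(add(Z, mul(SSZ, SSZ))), mul(SZ, SSZ)))
  step 5: S(S(add(add(Z, mul(SSZ, SSZ)), mul(SZ, SSZ))))
  step 6: S(S(add(mul(SSZ, SSZ), mul(SZ, SSZ))))
  step 7: S(S(add(add(SSZ, mul(SZ, SSZ)), mul(SZ, SSZ))))
  step 8: S(S(add(S(add(SZ, mul(SZ, SSZ))), mul(SZ, SSZ))))
  step 9: S(S(S(add(add(SZ, mul(SZ, SSZ)), mul(SZ, SSZ)))))
  step 10: S(S(S(add(S(add(Z, mul(SZ, SSZ))), mul(SZ, SSZ)))))
  step 11: S(S(S(S(add(add(Z, mul(SZ, SSZ)), mul(SZ, SSZ))))))
  step 12: S(S(S(S(add(mul(SZ, SSZ), mul(SZ, SSZ))))))
  step 13: S(S(S(S(add(add(SSZ, mul(Z, SSZ)), mul(SZ, SSZ))))))
  step 14: S(S(S(S(add(S(add(SZ, mul(Z, SSZ))), mul(SZ, SSZ))))))
  step 15: S(S(S(S(S(add(add(SZ, mul(Z, SSZ)), mul(SZ, SSZ)))))))
  step 16: S(S(S(S(S(add(S(add(Z, mul(Z, SSZ))), mul(SZ, SSZ)))))))
  step 17: S(S(S(S(S(S(add(add(Z, mul(Z, SSZ)), mul(SZ, SSZ))))))))
  step 18: S(S(S(S(S(S(add(mul(Z, SSZ), mul(SZ, SSZ))))))))
  step 19: S(S(S(S(S(S(add(Z, mul(SZ, SSZ))))))))
  step 20: S(S(S(S(S(S(mul(SZ, SSZ)))))))
  step 21: S(S(S(S(S(S(add(SSZ, mul(Z, SSZ))))))))
  step 22: S(S(S(S(S(S(S(add(SZ, mul(Z, SSZ)))))))))
  step 23: S(S(S(S(S(S(S(S(add(Z, mul(Z, SSZ))))))))))
  step 24: S(S(S(S(S(S(S(S(mul(Z, SSZ)))))))))
  step 25: S^8(Z)

Term B:
  start: add(add(mul(SSZ, SSZ), S^4(Z)), Z)
  step 1: add(add(add(SSZ, mul(SZ, SSZ)), S^4(Z)), Z)
  step 2: add(add(S(add(SZ, mul(SZ, SSZ))), S^4(Z)), Z)
  step 3: add(S(add(add(SZ, mul(SZ, SSZ)), S^4(Z))), Z)
  step 4: S(add(add(add(SZ, mul(SZ, SSZ)), S^4(Z)), Z))
  step 5: S(add(add(S(add(Z, mul(SZ, SSZ))), S^4(Z)), Z))
  step 6: S(add(S(add(add(Z, mul(SZ, SSZ)), S^4(Z))), Z))
  step 7: S(S(add(add(add(Z, mul(SZ, SSZ)), S^4(Z)), Z)))
  step 8: S(S(add(add(mul(SZ, SSZ), S^4(Z)), Z)))
  step 9: S(S(add(add(add(SSZ, mul(Z, SSZ)), S^4(Z)), Z)))
  step 10: S(S(add(add(S(add(SZ, mul(Z, SSZ))), S^4(Z)), Z)))
  step 11: S(S(add(S(add(add(SZ, mul(Z, SSZ)), S^4(Z))), Z)))
  step 12: S(S(S(add(add(add(SZ, mul(Z, SSZ)), S^4(Z)), Z))))
  step 13: S(S(S(add(add(S(add(Z, mul(Z, SSZ))), S^4(Z)), Z))))
  step 14: S(S(S(add(S(add(add(Z, mul(Z, SSZ)), S^4(Z))), Z))))
  step 15: S(S(S(S(add(add(add(Z, mul(Z, SSZ)), S^4(Z)), Z)))))
  step 16: S(S(S(S(add(add(mul(Z, SSZ), S^4(Z)), Z)))))
  step 17: S(S(S(S(add(add(Z, S^4(Z)), Z)))))
  step 18: S(S(S(S(add(S^4(Z), Z)))))
  step 19: S(S(S(S(S(add(SSSZ, Z))))))
  step 20: S(S(S(S(S(S(add(SSZ, Z)))))))
  step 21: S(S(S(S(S(S(S(add(SZ, Z))))))))
  step 22: S(S(S(S(S(S(S(S(add(Z, Z)))))))))
  step 23: S^8(Z)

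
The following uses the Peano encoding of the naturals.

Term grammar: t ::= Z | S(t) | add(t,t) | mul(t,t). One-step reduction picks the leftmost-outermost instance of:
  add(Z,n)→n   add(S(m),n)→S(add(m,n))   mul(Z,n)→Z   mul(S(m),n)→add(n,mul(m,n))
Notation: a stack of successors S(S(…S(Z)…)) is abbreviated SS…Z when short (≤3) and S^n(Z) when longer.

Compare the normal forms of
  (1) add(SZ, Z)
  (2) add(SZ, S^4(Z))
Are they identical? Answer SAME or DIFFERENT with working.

Answer: DIFFERENT — A ⇓ SZ, B ⇓ S^5(Z)

Working:
Term A:
  start: add(SZ, Z)
  step 1: S(add(Z, Z))
  step 2: SZ

Term B:
  start: add(SZ, S^4(Z))
  step 1: S(add(Z, S^4(Z)))
  step 2: S^5(Z)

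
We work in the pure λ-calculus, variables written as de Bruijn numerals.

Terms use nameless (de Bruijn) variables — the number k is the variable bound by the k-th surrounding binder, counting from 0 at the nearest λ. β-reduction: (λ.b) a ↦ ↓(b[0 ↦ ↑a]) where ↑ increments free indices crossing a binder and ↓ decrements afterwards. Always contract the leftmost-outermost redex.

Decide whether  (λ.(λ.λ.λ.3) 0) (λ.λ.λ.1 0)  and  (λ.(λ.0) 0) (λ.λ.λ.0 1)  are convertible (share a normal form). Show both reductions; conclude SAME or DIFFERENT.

Term A:
  start: (λ.(λ.λ.λ.3) 0) (λ.λ.λ.1 0)
  [1] (λ.λ.λ.λ.λ.λ.1 0) (λ.λ.λ.1 0)
  [2] λ.λ.λ.λ.λ.1 0

Term B:
  start: (λ.(λ.0) 0) (λ.λ.λ.0 1)
  [1] (λ.0) (λ.λ.λ.0 1)
  [2] λ.λ.λ.0 1

Answer: DIFFERENT — A ⇓ λ.λ.λ.λ.λ.1 0, B ⇓ λ.λ.λ.0 1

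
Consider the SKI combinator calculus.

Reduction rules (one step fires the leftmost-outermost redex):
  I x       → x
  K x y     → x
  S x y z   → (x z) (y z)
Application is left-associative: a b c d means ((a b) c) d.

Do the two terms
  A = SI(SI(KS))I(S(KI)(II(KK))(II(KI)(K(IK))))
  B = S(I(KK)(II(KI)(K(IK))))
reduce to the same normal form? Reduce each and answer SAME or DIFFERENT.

Answer: SAME — A ⇓ SK, B ⇓ SK

Reduction:
Term A:
  start: SI(SI(KS))I(S(KI)(II(KK))(II(KI)(K(IK))))
  [1] II(SI(KS)I)(S(KI)(II(KK))(II(KI)(K(IK))))
  [2] I(SI(KS)I)(S(KI)(II(KK))(II(KI)(K(IK))))
  [3] SI(KS)I(S(KI)(II(KK))(II(KI)(K(IK))))
  [4] II(KSI)(S(KI)(II(KK))(II(KI)(K(IK))))
  [5] I(KSI)(S(KI)(II(KK))(II(KI)(K(IK))))
  [6] KSI(S(KI)(II(KK))(II(KI)(K(IK))))
  [7] S(S(KI)(II(KK))(II(KI)(K(IK))))
  [8] S(KI(II(KI)(K(IK)))(II(KK)(II(KI)(K(IK)))))
  [9] S(I(II(KK)(II(KI)(K(IK)))))
  [10] S(II(KK)(II(KI)(K(IK))))
  [11] S(I(KK)(II(KI)(K(IK))))
  [12] S(KK(II(KI)(K(IK))))
  [13] SK

Term B:
  start: S(I(KK)(II(KI)(K(IK))))
  [1] S(KK(II(KI)(K(IK))))
  [2] SK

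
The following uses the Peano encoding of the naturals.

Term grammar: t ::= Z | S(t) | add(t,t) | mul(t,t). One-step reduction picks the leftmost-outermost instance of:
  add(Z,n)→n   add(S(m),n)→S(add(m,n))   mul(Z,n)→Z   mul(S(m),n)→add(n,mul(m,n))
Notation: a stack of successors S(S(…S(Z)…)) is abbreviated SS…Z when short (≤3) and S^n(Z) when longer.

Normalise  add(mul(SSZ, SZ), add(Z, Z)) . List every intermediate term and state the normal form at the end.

  start: add(mul(SSZ, SZ), add(Z, Z))
  step 1: add(add(SZ, mul(SZ, SZ)), add(Z, Z))
  step 2: add(S(add(Z, mul(SZ, SZ))), add(Z, Z))
  step 3: S(add(add(Z, mul(SZ, SZ)), add(Z, Z)))
  step 4: S(add(mul(SZ, SZ), add(Z, Z)))
  step 5: S(add(add(SZ, mul(Z, SZ)), add(Z, Z)))
  step 6: S(add(S(add(Z, mul(Z, SZ))), add(Z, Z)))
  step 7: S(S(add(add(Z, mul(Z, SZ)), add(Z, Z))))
  step 8: S(S(add(mul(Z, SZ), add(Z, Z))))
  step 9: S(S(add(Z, add(Z, Z))))
  step 10: S(S(add(Z, Z)))
  step 11: SSZ

Answer: normal form = SSZ  (in 11 steps)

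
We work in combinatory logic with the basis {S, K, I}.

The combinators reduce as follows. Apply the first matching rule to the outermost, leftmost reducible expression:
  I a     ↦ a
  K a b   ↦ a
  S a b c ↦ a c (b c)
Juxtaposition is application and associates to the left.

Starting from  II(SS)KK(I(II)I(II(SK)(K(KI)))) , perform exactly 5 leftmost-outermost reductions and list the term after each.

  start: II(SS)KK(I(II)I(II(SK)(K(KI))))
  [1] I(SS)KK(I(II)I(II(SK)(K(KI))))
  [2] SSKK(I(II)I(II(SK)(K(KI))))
  [3] SK(KK)(I(II)I(II(SK)(K(KI))))
  [4] K(I(II)I(II(SK)(K(KI))))(KK(I(II)I(II(SK)(K(KI)))))
  [5] I(II)I(II(SK)(K(KI)))

Answer: after 5 steps: I(II)I(II(SK)(K(KI)))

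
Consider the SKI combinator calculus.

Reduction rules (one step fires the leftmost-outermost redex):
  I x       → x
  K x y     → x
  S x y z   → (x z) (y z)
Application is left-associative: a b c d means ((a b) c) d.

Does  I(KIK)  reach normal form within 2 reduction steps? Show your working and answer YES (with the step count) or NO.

Answer: YES — reaches normal form I in 2 ≤ 2 steps

Derivation:
  start: I(KIK)
  step 1: KIK
  step 2: I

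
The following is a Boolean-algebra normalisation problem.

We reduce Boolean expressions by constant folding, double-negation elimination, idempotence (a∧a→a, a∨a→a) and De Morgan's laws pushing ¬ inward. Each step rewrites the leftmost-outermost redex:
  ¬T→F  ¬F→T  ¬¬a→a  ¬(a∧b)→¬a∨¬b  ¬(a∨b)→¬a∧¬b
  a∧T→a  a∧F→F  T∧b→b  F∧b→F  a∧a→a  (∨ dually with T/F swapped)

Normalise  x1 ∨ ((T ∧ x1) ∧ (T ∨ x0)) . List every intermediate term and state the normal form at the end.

Answer: normal form = x1  (in 4 steps)

Working:
  start: x1 ∨ ((T ∧ x1) ∧ (T ∨ x0))
  →1  x1 ∨ (x1 ∧ (T ∨ x0))
  →2  x1 ∨ (x1 ∧ T)
  →3  x1 ∨ x1
  →4  x1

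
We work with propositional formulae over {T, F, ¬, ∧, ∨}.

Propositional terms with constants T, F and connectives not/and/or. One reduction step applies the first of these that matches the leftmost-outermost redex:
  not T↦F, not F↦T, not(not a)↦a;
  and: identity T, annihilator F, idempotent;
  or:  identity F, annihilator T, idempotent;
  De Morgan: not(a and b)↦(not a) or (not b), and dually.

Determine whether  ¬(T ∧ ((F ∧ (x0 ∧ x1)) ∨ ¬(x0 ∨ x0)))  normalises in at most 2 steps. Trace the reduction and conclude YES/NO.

Answer: NO — after 2 steps the term is F ∨ ¬((F ∧ (x0 ∧ x1)) ∨ ¬(x0 ∨ x0)), not yet normal

Derivation:
  start: ¬(T ∧ ((F ∧ (x0 ∧ x1)) ∨ ¬(x0 ∨ x0)))
  [1] ¬T ∨ ¬((F ∧ (x0 ∧ x1)) ∨ ¬(x0 ∨ x0))
  [2] F ∨ ¬((F ∧ (x0 ∧ x1)) ∨ ¬(x0 ∨ x0))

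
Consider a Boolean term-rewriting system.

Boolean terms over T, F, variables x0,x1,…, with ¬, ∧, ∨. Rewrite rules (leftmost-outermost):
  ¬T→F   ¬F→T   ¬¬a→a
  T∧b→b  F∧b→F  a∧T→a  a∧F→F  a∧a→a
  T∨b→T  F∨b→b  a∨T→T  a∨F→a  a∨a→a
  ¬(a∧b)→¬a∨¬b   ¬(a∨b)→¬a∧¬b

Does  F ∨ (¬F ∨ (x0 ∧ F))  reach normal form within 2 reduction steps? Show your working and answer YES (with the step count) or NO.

  start: F ∨ (¬F ∨ (x0 ∧ F))
  step 1: ¬F ∨ (x0 ∧ F)
  step 2: T ∨ (x0 ∧ F)

Answer: NO — after 2 steps the term is T ∨ (x0 ∧ F), not yet normal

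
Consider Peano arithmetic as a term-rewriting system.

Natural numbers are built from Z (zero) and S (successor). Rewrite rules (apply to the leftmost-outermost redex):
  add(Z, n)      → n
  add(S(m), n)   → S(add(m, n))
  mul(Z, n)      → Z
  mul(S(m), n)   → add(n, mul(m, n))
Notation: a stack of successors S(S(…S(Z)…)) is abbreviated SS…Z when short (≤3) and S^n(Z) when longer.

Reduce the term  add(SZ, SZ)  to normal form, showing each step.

  start: add(SZ, SZ)
  step 1: S(add(Z, SZ))
  step 2: SSZ

Answer: normal form = SSZ  (in 2 steps)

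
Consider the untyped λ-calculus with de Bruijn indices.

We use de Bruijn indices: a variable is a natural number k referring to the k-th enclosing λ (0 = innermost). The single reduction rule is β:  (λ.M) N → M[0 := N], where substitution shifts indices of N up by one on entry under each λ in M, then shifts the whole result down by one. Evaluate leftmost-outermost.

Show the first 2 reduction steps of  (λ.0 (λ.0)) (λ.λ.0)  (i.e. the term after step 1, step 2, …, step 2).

  start: (λ.0 (λ.0)) (λ.λ.0)
  [1] (λ.λ.0) (λ.0)
  [2] λ.0

Answer: after 2 steps: λ.0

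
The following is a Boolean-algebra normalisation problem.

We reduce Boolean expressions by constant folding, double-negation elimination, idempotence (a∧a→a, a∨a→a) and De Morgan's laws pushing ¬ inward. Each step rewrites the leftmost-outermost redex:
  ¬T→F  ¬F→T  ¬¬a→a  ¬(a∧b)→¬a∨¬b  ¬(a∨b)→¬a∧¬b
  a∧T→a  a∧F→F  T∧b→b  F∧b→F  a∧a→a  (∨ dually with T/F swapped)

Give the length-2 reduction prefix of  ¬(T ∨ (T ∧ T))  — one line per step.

Answer: after 2 steps: F ∧ ¬(T ∧ T)

Reduction:
  start: ¬(T ∨ (T ∧ T))
  [1] ¬T ∧ ¬(T ∧ T)
  [2] F ∧ ¬(T ∧ T)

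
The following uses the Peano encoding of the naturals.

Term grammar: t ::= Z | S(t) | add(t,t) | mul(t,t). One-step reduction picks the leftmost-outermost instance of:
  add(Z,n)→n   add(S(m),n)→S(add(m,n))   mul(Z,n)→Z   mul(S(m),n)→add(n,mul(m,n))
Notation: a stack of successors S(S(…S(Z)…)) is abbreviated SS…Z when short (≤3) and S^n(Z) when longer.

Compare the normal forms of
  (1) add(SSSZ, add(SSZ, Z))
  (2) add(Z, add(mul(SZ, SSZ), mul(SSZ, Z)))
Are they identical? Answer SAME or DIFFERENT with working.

Answer: DIFFERENT — A ⇓ S^5(Z), B ⇓ SSZ

Derivation:
Term A:
  start: add(SSSZ, add(SSZ, Z))
  [1] S(add(SSZ, add(SSZ, Z)))
  [2] S(S(add(SZ, add(SSZ, Z))))
  [3] S(S(S(add(Z, add(SSZ, Z)))))
  [4] S(S(S(add(SSZ, Z))))
  [5] S(S(S(S(add(SZ, Z)))))
  [6] S(S(S(S(S(add(Z, Z))))))
  [7] S^5(Z)

Term B:
  start: add(Z, add(mul(SZ, SSZ), mul(SSZ, Z)))
  [1] add(mul(SZ, SSZ), mul(SSZ, Z))
  [2] add(add(SSZ, mul(Z, SSZ)), mul(SSZ, Z))
  [3] add(S(add(SZ, mul(Z, SSZ))), mul(SSZ, Z))
  [4] S(add(add(SZ, mul(Z, SSZ)), mul(SSZ, Z)))
  [5] S(add(S(add(Z, mul(Z, SSZ))), mul(SSZ, Z)))
  [6] S(S(add(add(Z, mul(Z, SSZ)), mul(SSZ, Z))))
  [7] S(S(add(mul(Z, SSZ), mul(SSZ, Z))))
  [8] S(S(add(Z, mul(SSZ, Z))))
  [9] S(S(mul(SSZ, Z)))
  [10] S(S(add(Z, mul(SZ, Z))))
  [11] S(S(mul(SZ, Z)))
  [12] S(S(add(Z, mul(Z, Z))))
  [13] S(S(mul(Z, Z)))
  [14] SSZ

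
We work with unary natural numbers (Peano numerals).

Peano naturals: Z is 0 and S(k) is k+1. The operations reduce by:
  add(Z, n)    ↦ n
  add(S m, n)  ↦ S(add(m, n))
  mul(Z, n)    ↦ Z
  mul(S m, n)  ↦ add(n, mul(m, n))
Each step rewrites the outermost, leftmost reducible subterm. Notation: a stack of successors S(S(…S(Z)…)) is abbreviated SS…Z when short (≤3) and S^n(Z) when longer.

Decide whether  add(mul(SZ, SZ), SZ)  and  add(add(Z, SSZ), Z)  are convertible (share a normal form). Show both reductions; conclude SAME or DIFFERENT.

Answer: SAME — A ⇓ SSZ, B ⇓ SSZ

Derivation:
Term A:
  start: add(mul(SZ, SZ), SZ)
  →1  add(add(SZ, mul(Z, SZ)), SZ)
  →2  add(S(add(Z, mul(Z, SZ))), SZ)
  →3  S(add(add(Z, mul(Z, SZ)), SZ))
  →4  S(add(mul(Z, SZ), SZ))
  →5  S(add(Z, SZ))
  →6  SSZ

Term B:
  start: add(add(Z, SSZ), Z)
  →1  add(SSZ, Z)
  →2  S(add(SZ, Z))
  →3  S(S(add(Z, Z)))
  →4  SSZ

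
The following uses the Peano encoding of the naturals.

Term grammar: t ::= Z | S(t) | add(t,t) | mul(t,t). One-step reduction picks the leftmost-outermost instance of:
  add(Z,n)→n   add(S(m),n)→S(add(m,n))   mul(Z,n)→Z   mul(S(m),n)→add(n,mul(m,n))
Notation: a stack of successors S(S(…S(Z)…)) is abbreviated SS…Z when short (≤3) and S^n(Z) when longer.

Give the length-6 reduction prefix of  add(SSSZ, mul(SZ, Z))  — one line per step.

  start: add(SSSZ, mul(SZ, Z))
  [1] S(add(SSZ, mul(SZ, Z)))
  [2] S(S(add(SZ, mul(SZ, Z))))
  [3] S(S(S(add(Z, mul(SZ, Z)))))
  [4] S(S(S(mul(SZ, Z))))
  [5] S(S(S(add(Z, mul(Z, Z)))))
  [6] S(S(S(mul(Z, Z))))

Answer: after 6 steps: S(S(S(mul(Z, Z))))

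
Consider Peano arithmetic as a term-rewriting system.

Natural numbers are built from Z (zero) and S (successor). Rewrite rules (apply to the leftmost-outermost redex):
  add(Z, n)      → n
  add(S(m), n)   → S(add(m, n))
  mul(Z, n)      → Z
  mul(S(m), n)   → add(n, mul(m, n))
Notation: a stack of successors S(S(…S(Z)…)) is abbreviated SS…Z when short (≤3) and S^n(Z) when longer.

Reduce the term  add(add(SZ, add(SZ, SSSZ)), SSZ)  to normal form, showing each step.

Answer: normal form = S^7(Z)  (in 10 steps)

Working:
  start: add(add(SZ, add(SZ, SSSZ)), SSZ)
  step 1: add(S(add(Z, add(SZ, SSSZ))), SSZ)
  step 2: S(add(add(Z, add(SZ, SSSZ)), SSZ))
  step 3: S(add(add(SZ, SSSZ), SSZ))
  step 4: S(add(S(add(Z, SSSZ)), SSZ))
  step 5: S(S(add(add(Z, SSSZ), SSZ)))
  step 6: S(S(add(SSSZ, SSZ)))
  step 7: S(S(S(add(SSZ, SSZ))))
  step 8: S(S(S(S(add(SZ, SSZ)))))
  step 9: S(S(S(S(S(add(Z, SSZ))))))
  step 10: S^7(Z)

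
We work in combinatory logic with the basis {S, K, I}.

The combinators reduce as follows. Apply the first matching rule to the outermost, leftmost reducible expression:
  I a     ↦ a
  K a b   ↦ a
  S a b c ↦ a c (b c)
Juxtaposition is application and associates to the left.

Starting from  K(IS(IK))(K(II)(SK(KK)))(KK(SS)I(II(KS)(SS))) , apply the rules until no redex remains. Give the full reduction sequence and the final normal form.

  start: K(IS(IK))(K(II)(SK(KK)))(KK(SS)I(II(KS)(SS)))
  step 1: IS(IK)(KK(SS)I(II(KS)(SS)))
  step 2: S(IK)(KK(SS)I(II(KS)(SS)))
  step 3: SK(KK(SS)I(II(KS)(SS)))
  step 4: SK(KI(II(KS)(SS)))
  step 5: SKI

Answer: normal form = SKI  (in 5 steps)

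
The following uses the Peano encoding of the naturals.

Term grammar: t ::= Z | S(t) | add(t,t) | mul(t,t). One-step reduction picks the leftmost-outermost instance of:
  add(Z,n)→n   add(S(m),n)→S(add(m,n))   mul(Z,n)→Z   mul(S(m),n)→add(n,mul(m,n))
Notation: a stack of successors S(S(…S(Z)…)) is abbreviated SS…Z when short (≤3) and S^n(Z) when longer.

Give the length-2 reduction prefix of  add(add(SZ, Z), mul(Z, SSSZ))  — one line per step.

  start: add(add(SZ, Z), mul(Z, SSSZ))
  step 1: add(S(add(Z, Z)), mul(Z, SSSZ))
  step 2: S(add(add(Z, Z), mul(Z, SSSZ)))

Answer: after 2 steps: S(add(add(Z, Z), mul(Z, SSSZ)))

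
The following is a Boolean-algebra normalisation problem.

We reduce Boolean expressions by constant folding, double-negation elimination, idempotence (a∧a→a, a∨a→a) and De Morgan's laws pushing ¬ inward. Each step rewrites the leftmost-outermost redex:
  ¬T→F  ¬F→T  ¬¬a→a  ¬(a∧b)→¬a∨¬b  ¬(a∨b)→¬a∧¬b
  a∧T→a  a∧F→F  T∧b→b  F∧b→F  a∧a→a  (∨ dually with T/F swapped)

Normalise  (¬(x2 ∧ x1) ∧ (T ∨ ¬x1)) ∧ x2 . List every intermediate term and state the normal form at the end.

  start: (¬(x2 ∧ x1) ∧ (T ∨ ¬x1)) ∧ x2
  [1] ((¬x2 ∨ ¬x1) ∧ (T ∨ ¬x1)) ∧ x2
  [2] ((¬x2 ∨ ¬x1) ∧ T) ∧ x2
  [3] (¬x2 ∨ ¬x1) ∧ x2

Answer: normal form = (¬x2 ∨ ¬x1) ∧ x2  (in 3 steps)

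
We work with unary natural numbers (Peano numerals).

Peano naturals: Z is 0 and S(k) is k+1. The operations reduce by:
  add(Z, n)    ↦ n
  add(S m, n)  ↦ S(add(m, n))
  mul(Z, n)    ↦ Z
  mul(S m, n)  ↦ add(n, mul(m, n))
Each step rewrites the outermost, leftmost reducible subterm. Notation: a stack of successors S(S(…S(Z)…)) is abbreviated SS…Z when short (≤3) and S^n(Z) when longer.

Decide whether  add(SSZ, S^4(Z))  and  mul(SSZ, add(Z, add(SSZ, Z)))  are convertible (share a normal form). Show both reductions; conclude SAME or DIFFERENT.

Term A:
  start: add(SSZ, S^4(Z))
  [1] S(add(SZ, S^4(Z)))
  [2] S(S(add(Z, S^4(Z))))
  [3] S^6(Z)

Term B:
  start: mul(SSZ, add(Z, add(SSZ, Z)))
  [1] add(add(Z, add(SSZ, Z)), mul(SZ, add(Z, add(SSZ, Z))))
  [2] add(add(SSZ, Z), mul(SZ, add(Z, add(SSZ, Z))))
  [3] add(S(add(SZ, Z)), mul(SZ, add(Z, add(SSZ, Z))))
  [4] S(add(add(SZ, Z), mul(SZ, add(Z, add(SSZ, Z)))))
  [5] S(add(S(add(Z, Z)), mul(SZ, add(Z, add(SSZ, Z)))))
  [6] S(S(add(add(Z, Z), mul(SZ, add(Z, add(SSZ, Z))))))
  [7] S(S(add(Z, mul(SZ, add(Z, add(SSZ, Z))))))
  [8] S(S(mul(SZ, add(Z, add(SSZ, Z)))))
  [9] S(S(add(add(Z, add(SSZ, Z)), mul(Z, add(Z, add(SSZ, Z))))))
  [10] S(S(add(add(SSZ, Z), mul(Z, add(Z, add(SSZ, Z))))))
  [11] S(S(add(S(add(SZ, Z)), mul(Z, add(Z, add(SSZ, Z))))))
  [12] S(S(S(add(add(SZ, Z), mul(Z, add(Z, add(SSZ, Z)))))))
  [13] S(S(S(add(S(add(Z, Z)), mul(Z, add(Z, add(SSZ, Z)))))))
  [14] S(S(S(S(add(add(Z, Z), mul(Z, add(Z, add(SSZ, Z))))))))
  [15] S(S(S(S(add(Z, mul(Z, add(Z, add(SSZ, Z))))))))
  [16] S(S(S(S(mul(Z, add(Z, add(SSZ, Z)))))))
  [17] S^4(Z)

Answer: DIFFERENT — A ⇓ S^6(Z), B ⇓ S^4(Z)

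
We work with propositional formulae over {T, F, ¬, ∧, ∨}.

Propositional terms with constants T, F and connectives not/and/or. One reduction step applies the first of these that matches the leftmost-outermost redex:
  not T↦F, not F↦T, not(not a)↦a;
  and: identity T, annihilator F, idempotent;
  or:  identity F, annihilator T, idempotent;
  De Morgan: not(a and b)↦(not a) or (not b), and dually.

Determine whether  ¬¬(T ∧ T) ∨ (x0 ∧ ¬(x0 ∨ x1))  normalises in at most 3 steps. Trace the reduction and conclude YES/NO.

Answer: YES — reaches normal form T in 3 ≤ 3 steps

Derivation:
  start: ¬¬(T ∧ T) ∨ (x0 ∧ ¬(x0 ∨ x1))
  [1] (T ∧ T) ∨ (x0 ∧ ¬(x0 ∨ x1))
  [2] T ∨ (x0 ∧ ¬(x0 ∨ x1))
  [3] T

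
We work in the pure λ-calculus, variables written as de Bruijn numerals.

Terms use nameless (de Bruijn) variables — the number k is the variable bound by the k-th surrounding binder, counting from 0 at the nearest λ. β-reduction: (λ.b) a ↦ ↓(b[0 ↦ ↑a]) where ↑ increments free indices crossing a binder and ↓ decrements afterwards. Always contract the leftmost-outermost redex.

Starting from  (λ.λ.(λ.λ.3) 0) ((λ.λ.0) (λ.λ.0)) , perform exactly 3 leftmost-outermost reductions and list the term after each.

  start: (λ.λ.(λ.λ.3) 0) ((λ.λ.0) (λ.λ.0))
  →1  λ.(λ.λ.(λ.λ.0) (λ.λ.0)) 0
  →2  λ.λ.(λ.λ.0) (λ.λ.0)
  →3  λ.λ.λ.0

Answer: after 3 steps: λ.λ.λ.0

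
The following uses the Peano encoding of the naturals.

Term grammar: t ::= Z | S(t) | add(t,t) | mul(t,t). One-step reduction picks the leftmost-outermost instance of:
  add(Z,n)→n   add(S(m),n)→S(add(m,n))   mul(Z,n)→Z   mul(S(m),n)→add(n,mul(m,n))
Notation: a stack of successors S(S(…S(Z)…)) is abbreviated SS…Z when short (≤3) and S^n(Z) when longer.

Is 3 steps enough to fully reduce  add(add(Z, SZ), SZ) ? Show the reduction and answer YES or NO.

Answer: YES — reaches normal form SSZ in 3 ≤ 3 steps

Reduction:
  start: add(add(Z, SZ), SZ)
  [1] add(SZ, SZ)
  [2] S(add(Z, SZ))
  [3] SSZ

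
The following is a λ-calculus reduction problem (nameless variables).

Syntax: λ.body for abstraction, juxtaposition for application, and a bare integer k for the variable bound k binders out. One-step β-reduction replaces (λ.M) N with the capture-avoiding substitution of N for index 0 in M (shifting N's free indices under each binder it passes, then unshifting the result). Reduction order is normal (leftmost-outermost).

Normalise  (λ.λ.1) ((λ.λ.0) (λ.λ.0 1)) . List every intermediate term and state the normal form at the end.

  start: (λ.λ.1) ((λ.λ.0) (λ.λ.0 1))
  →1  λ.(λ.λ.0) (λ.λ.0 1)
  →2  λ.λ.0

Answer: normal form = λ.λ.0  (in 2 steps)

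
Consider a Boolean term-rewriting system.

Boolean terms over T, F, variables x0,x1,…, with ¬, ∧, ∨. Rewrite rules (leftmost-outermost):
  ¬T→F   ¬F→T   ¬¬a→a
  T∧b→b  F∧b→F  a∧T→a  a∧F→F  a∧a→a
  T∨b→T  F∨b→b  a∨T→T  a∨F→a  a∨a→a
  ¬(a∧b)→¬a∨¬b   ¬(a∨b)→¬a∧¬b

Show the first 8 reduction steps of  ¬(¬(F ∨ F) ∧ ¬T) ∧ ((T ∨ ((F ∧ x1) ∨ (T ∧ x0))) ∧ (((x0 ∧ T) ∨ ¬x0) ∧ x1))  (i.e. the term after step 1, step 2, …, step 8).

  start: ¬(¬(F ∨ F) ∧ ¬T) ∧ ((T ∨ ((F ∧ x1) ∨ (T ∧ x0))) ∧ (((x0 ∧ T) ∨ ¬x0) ∧ x1))
  →1  (¬¬(F ∨ F) ∨ ¬¬T) ∧ ((T ∨ ((F ∧ x1) ∨ (T ∧ x0))) ∧ (((x0 ∧ T) ∨ ¬x0) ∧ x1))
  →2  ((F ∨ F) ∨ ¬¬T) ∧ ((T ∨ ((F ∧ x1) ∨ (T ∧ x0))) ∧ (((x0 ∧ T) ∨ ¬x0) ∧ x1))
  →3  (F ∨ ¬¬T) ∧ ((T ∨ ((F ∧ x1) ∨ (T ∧ x0))) ∧ (((x0 ∧ T) ∨ ¬x0) ∧ x1))
  →4  ¬¬T ∧ ((T ∨ ((F ∧ x1) ∨ (T ∧ x0))) ∧ (((x0 ∧ T) ∨ ¬x0) ∧ x1))
  →5  T ∧ ((T ∨ ((F ∧ x1) ∨ (T ∧ x0))) ∧ (((x0 ∧ T) ∨ ¬x0) ∧ x1))
  →6  (T ∨ ((F ∧ x1) ∨ (T ∧ x0))) ∧ (((x0 ∧ T) ∨ ¬x0) ∧ x1)
  →7  T ∧ (((x0 ∧ T) ∨ ¬x0) ∧ x1)
  →8  ((x0 ∧ T) ∨ ¬x0) ∧ x1

Answer: after 8 steps: ((x0 ∧ T) ∨ ¬x0) ∧ x1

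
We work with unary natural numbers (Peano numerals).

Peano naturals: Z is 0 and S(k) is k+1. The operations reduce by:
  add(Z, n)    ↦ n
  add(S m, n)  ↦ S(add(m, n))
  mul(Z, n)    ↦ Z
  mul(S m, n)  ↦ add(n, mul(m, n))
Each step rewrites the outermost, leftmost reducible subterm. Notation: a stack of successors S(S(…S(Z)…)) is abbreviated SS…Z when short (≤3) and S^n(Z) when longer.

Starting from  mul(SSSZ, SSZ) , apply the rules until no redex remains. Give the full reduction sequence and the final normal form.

  start: mul(SSSZ, SSZ)
  →1  add(SSZ, mul(SSZ, SSZ))
  →2  S(add(SZ, mul(SSZ, SSZ)))
  →3  S(S(add(Z, mul(SSZ, SSZ))))
  →4  S(S(mul(SSZ, SSZ)))
  →5  S(S(add(SSZ, mul(SZ, SSZ))))
  →6  S(S(S(add(SZ, mul(SZ, SSZ)))))
  →7  S(S(S(S(add(Z, mul(SZ, SSZ))))))
  →8  S(S(S(S(mul(SZ, SSZ)))))
  →9  S(S(S(S(add(SSZ, mul(Z, SSZ))))))
  →10  S(S(S(S(S(add(SZ, mul(Z, SSZ)))))))
  →11  S(S(S(S(S(S(add(Z, mul(Z, SSZ))))))))
  →12  S(S(S(S(S(S(mul(Z, SSZ)))))))
  →13  S^6(Z)

Answer: normal form = S^6(Z)  (in 13 steps)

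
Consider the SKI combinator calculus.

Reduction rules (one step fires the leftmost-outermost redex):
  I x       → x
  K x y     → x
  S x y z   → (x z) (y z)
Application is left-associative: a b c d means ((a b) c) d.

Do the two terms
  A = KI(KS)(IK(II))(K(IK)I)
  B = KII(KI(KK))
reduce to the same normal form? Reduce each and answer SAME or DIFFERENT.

Answer: SAME — A ⇓ I, B ⇓ I

Reduction:
Term A:
  start: KI(KS)(IK(II))(K(IK)I)
  step 1: I(IK(II))(K(IK)I)
  step 2: IK(II)(K(IK)I)
  step 3: K(II)(K(IK)I)
  step 4: II
  step 5: I

Term B:
  start: KII(KI(KK))
  step 1: I(KI(KK))
  step 2: KI(KK)
  step 3: I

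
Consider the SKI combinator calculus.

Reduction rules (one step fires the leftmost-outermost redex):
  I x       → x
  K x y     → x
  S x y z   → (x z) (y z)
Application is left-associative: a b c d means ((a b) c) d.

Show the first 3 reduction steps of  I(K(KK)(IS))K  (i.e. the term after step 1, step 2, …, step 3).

Answer: after 3 steps: K

Working:
  start: I(K(KK)(IS))K
  [1] K(KK)(IS)K
  [2] KKK
  [3] K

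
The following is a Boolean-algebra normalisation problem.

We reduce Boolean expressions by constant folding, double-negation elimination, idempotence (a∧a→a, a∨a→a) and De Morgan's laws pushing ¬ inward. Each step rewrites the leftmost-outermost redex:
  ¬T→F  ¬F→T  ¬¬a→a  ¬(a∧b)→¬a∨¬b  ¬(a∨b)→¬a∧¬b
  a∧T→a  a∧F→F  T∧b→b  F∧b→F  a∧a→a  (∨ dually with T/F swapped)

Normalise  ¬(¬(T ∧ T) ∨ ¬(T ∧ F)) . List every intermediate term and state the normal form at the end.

Answer: normal form = F  (in 6 steps)

Derivation:
  start: ¬(¬(T ∧ T) ∨ ¬(T ∧ F))
  [1] ¬¬(T ∧ T) ∧ ¬¬(T ∧ F)
  [2] (T ∧ T) ∧ ¬¬(T ∧ F)
  [3] T ∧ ¬¬(T ∧ F)
  [4] ¬¬(T ∧ F)
  [5] T ∧ F
  [6] F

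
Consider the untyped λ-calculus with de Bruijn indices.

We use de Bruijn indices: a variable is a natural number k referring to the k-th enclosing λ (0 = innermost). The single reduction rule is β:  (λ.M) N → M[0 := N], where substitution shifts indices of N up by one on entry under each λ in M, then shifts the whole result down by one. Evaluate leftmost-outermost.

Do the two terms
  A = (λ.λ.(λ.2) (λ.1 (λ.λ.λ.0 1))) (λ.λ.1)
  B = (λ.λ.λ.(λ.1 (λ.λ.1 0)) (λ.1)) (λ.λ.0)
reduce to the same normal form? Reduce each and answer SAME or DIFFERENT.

Answer: DIFFERENT — A ⇓ λ.λ.λ.1, B ⇓ λ.λ.0 (λ.λ.1 0)

Derivation:
Term A:
  start: (λ.λ.(λ.2) (λ.1 (λ.λ.λ.0 1))) (λ.λ.1)
  →1  λ.(λ.λ.λ.1) (λ.1 (λ.λ.λ.0 1))
  →2  λ.λ.λ.1

Term B:
  start: (λ.λ.λ.(λ.1 (λ.λ.1 0)) (λ.1)) (λ.λ.0)
  →1  λ.λ.(λ.1 (λ.λ.1 0)) (λ.1)
  →2  λ.λ.0 (λ.λ.1 0)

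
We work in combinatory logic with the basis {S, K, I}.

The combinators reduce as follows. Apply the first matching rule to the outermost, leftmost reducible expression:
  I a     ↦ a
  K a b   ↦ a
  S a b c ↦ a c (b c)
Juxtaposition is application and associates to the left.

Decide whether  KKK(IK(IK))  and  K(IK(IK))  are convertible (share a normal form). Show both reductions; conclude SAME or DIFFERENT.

Term A:
  start: KKK(IK(IK))
  →1  K(IK(IK))
  →2  K(K(IK))
  →3  K(KK)

Term B:
  start: K(IK(IK))
  →1  K(K(IK))
  →2  K(KK)

Answer: SAME — A ⇓ K(KK), B ⇓ K(KK)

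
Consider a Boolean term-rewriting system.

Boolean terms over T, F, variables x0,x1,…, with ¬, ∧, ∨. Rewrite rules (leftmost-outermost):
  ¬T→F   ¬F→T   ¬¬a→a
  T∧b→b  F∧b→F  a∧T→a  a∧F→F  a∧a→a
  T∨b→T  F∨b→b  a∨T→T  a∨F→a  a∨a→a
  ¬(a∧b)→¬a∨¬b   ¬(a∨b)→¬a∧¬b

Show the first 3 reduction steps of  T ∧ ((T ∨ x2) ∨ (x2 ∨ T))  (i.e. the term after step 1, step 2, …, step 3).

Answer: after 3 steps: T

Reduction:
  start: T ∧ ((T ∨ x2) ∨ (x2 ∨ T))
  step 1: (T ∨ x2) ∨ (x2 ∨ T)
  step 2: T ∨ (x2 ∨ T)
  step 3: T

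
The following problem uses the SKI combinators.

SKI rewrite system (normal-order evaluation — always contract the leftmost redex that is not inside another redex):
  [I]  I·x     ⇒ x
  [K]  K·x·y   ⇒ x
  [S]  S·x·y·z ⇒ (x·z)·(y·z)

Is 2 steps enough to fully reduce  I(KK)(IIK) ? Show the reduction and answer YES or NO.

Answer: YES — reaches normal form K in 2 ≤ 2 steps

Derivation:
  start: I(KK)(IIK)
  [1] KK(IIK)
  [2] K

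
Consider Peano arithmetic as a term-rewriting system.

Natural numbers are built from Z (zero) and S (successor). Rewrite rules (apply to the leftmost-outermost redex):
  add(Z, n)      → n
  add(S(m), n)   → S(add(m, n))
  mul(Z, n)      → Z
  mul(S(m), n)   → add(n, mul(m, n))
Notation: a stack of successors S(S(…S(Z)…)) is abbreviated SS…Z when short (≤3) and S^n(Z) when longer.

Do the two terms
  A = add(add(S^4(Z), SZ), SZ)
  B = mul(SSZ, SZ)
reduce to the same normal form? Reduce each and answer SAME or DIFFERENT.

Answer: DIFFERENT — A ⇓ S^6(Z), B ⇓ SSZ

Reduction:
Term A:
  start: add(add(S^4(Z), SZ), SZ)
  step 1: add(S(add(SSSZ, SZ)), SZ)
  step 2: S(add(add(SSSZ, SZ), SZ))
  step 3: S(add(S(add(SSZ, SZ)), SZ))
  step 4: S(S(add(add(SSZ, SZ), SZ)))
  step 5: S(S(add(S(add(SZ, SZ)), SZ)))
  step 6: S(S(S(add(add(SZ, SZ), SZ))))
  step 7: S(S(S(add(S(add(Z, SZ)), SZ))))
  step 8: S(S(S(S(add(add(Z, SZ), SZ)))))
  step 9: S(S(S(S(add(SZ, SZ)))))
  step 10: S(S(S(S(S(add(Z, SZ))))))
  step 11: S^6(Z)

Term B:
  start: mul(SSZ, SZ)
  step 1: add(SZ, mul(SZ, SZ))
  step 2: S(add(Z, mul(SZ, SZ)))
  step 3: S(mul(SZ, SZ))
  step 4: S(add(SZ, mul(Z, SZ)))
  step 5: S(S(add(Z, mul(Z, SZ))))
  step 6: S(S(mul(Z, SZ)))
  step 7: SSZ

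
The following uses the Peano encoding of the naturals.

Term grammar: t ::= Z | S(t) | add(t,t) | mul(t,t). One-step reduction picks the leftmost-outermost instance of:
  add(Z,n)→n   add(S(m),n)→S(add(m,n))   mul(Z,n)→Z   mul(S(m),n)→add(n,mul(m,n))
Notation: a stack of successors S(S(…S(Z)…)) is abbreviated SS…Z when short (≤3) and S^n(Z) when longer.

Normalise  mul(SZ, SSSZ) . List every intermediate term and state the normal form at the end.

Answer: normal form = SSSZ  (in 6 steps)

Derivation:
  start: mul(SZ, SSSZ)
  [1] add(SSSZ, mul(Z, SSSZ))
  [2] S(add(SSZ, mul(Z, SSSZ)))
  [3] S(S(add(SZ, mul(Z, SSSZ))))
  [4] S(S(S(add(Z, mul(Z, SSSZ)))))
  [5] S(S(S(mul(Z, SSSZ))))
  [6] SSSZ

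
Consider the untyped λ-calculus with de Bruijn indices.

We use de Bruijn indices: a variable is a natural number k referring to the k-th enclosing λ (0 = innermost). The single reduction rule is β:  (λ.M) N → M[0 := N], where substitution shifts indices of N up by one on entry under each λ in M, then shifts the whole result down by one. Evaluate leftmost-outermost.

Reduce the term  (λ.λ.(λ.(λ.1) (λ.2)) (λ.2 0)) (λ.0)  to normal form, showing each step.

  start: (λ.λ.(λ.(λ.1) (λ.2)) (λ.2 0)) (λ.0)
  [1] λ.(λ.(λ.1) (λ.2)) (λ.(λ.0) 0)
  [2] λ.(λ.λ.(λ.0) 0) (λ.1)
  [3] λ.λ.(λ.0) 0
  [4] λ.λ.0

Answer: normal form = λ.λ.0  (in 4 steps)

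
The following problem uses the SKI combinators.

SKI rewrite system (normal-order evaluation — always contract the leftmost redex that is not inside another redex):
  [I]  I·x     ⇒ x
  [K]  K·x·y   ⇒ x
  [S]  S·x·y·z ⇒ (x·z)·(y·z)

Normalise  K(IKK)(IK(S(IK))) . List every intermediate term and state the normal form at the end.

Answer: normal form = KK  (in 2 steps)

Working:
  start: K(IKK)(IK(S(IK)))
  →1  IKK
  →2  KK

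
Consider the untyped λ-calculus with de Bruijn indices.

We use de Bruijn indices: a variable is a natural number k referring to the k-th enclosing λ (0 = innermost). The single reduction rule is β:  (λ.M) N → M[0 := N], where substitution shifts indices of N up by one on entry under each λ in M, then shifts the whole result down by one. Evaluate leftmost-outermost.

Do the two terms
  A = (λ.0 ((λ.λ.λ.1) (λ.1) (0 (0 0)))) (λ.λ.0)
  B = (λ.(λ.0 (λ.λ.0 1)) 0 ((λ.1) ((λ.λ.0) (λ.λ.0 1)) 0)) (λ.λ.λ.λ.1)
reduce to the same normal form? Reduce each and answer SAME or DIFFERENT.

Term A:
  start: (λ.0 ((λ.λ.λ.1) (λ.1) (0 (0 0)))) (λ.λ.0)
  [1] (λ.λ.0) ((λ.λ.λ.1) (λ.λ.λ.0) ((λ.λ.0) ((λ.λ.0) (λ.λ.0))))
  [2] λ.0

Term B:
  start: (λ.(λ.0 (λ.λ.0 1)) 0 ((λ.1) ((λ.λ.0) (λ.λ.0 1)) 0)) (λ.λ.λ.λ.1)
  [1] (λ.0 (λ.λ.0 1)) (λ.λ.λ.λ.1) ((λ.λ.λ.λ.λ.1) ((λ.λ.0) (λ.λ.0 1)) (λ.λ.λ.λ.1))
  [2] (λ.λ.λ.λ.1) (λ.λ.0 1) ((λ.λ.λ.λ.λ.1) ((λ.λ.0) (λ.λ.0 1)) (λ.λ.λ.λ.1))
  [3] (λ.λ.λ.1) ((λ.λ.λ.λ.λ.1) ((λ.λ.0) (λ.λ.0 1)) (λ.λ.λ.λ.1))
  [4] λ.λ.1

Answer: DIFFERENT — A ⇓ λ.0, B ⇓ λ.λ.1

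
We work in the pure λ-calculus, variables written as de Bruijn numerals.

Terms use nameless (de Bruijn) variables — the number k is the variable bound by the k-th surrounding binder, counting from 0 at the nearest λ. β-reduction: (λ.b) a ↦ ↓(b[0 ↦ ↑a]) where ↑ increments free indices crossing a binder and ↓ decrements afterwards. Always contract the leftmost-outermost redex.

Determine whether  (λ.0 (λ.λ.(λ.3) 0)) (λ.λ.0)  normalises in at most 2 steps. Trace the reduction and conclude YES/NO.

  start: (λ.0 (λ.λ.(λ.3) 0)) (λ.λ.0)
  step 1: (λ.λ.0) (λ.λ.(λ.λ.λ.0) 0)
  step 2: λ.0

Answer: YES — reaches normal form λ.0 in 2 ≤ 2 steps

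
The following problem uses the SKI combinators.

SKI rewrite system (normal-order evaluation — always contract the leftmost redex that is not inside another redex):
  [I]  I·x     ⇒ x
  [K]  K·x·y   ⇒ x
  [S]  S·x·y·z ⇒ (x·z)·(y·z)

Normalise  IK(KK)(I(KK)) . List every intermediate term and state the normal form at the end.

Answer: normal form = KK  (in 2 steps)

Working:
  start: IK(KK)(I(KK))
  [1] K(KK)(I(KK))
  [2] KK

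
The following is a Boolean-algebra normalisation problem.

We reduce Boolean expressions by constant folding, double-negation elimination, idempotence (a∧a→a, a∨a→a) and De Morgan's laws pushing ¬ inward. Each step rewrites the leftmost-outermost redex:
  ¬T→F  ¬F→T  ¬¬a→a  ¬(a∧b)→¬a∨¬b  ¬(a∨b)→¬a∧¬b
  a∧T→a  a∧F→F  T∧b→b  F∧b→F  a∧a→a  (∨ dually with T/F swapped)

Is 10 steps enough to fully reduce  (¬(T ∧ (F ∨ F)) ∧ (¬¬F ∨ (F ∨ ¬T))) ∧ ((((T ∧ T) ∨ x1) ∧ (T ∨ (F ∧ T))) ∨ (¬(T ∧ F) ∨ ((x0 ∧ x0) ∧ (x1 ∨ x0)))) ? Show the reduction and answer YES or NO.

Answer: NO — after 10 steps the term is ¬T ∧ ((((T ∧ T) ∨ x1) ∧ (T ∨ (F ∧ T))) ∨ (¬(T ∧ F) ∨ ((x0 ∧ x0) ∧ (x1 ∨ x0)))), not yet normal

Working:
  start: (¬(T ∧ (F ∨ F)) ∧ (¬¬F ∨ (F ∨ ¬T))) ∧ ((((T ∧ T) ∨ x1) ∧ (T ∨ (F ∧ T))) ∨ (¬(T ∧ F) ∨ ((x0 ∧ x0) ∧ (x1 ∨ x0))))
  step 1: ((¬T ∨ ¬(F ∨ F)) ∧ (¬¬F ∨ (F ∨ ¬T))) ∧ ((((T ∧ T) ∨ x1) ∧ (T ∨ (F ∧ T))) ∨ (¬(T ∧ F) ∨ ((x0 ∧ x0) ∧ (x1 ∨ x0))))
  step 2: ((F ∨ ¬(F ∨ F)) ∧ (¬¬F ∨ (F ∨ ¬T))) ∧ ((((T ∧ T) ∨ x1) ∧ (T ∨ (F ∧ T))) ∨ (¬(T ∧ F) ∨ ((x0 ∧ x0) ∧ (x1 ∨ x0))))
  step 3: (¬(F ∨ F) ∧ (¬¬F ∨ (F ∨ ¬T))) ∧ ((((T ∧ T) ∨ x1) ∧ (T ∨ (F ∧ T))) ∨ (¬(T ∧ F) ∨ ((x0 ∧ x0) ∧ (x1 ∨ x0))))
  step 4: ((¬F ∧ ¬F) ∧ (¬¬F ∨ (F ∨ ¬T))) ∧ ((((T ∧ T) ∨ x1) ∧ (T ∨ (F ∧ T))) ∨ (¬(T ∧ F) ∨ ((x0 ∧ x0) ∧ (x1 ∨ x0))))
  step 5: (¬F ∧ (¬¬F ∨ (F ∨ ¬T))) ∧ ((((T ∧ T) ∨ x1) ∧ (T ∨ (F ∧ T))) ∨ (¬(T ∧ F) ∨ ((x0 ∧ x0) ∧ (x1 ∨ x0))))
  step 6: (T ∧ (¬¬F ∨ (F ∨ ¬T))) ∧ ((((T ∧ T) ∨ x1) ∧ (T ∨ (F ∧ T))) ∨ (¬(T ∧ F) ∨ ((x0 ∧ x0) ∧ (x1 ∨ x0))))
  step 7: (¬¬F ∨ (F ∨ ¬T)) ∧ ((((T ∧ T) ∨ x1) ∧ (T ∨ (F ∧ T))) ∨ (¬(T ∧ F) ∨ ((x0 ∧ x0) ∧ (x1 ∨ x0))))
  step 8: (F ∨ (F ∨ ¬T)) ∧ ((((T ∧ T) ∨ x1) ∧ (T ∨ (F ∧ T))) ∨ (¬(T ∧ F) ∨ ((x0 ∧ x0) ∧ (x1 ∨ x0))))
  step 9: (F ∨ ¬T) ∧ ((((T ∧ T) ∨ x1) ∧ (T ∨ (F ∧ T))) ∨ (¬(T ∧ F) ∨ ((x0 ∧ x0) ∧ (x1 ∨ x0))))
  step 10: ¬T ∧ ((((T ∧ T) ∨ x1) ∧ (T ∨ (F ∧ T))) ∨ (¬(T ∧ F) ∨ ((x0 ∧ x0) ∧ (x1 ∨ x0))))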